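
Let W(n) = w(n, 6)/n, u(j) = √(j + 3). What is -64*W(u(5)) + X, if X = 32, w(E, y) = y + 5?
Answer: 32 - 176*√2 ≈ -216.90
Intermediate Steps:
w(E, y) = 5 + y
u(j) = √(3 + j)
W(n) = 11/n (W(n) = (5 + 6)/n = 11/n)
-64*W(u(5)) + X = -704/(√(3 + 5)) + 32 = -704/(√8) + 32 = -704/(2*√2) + 32 = -704*√2/4 + 32 = -176*√2 + 32 = 32 - 176*√2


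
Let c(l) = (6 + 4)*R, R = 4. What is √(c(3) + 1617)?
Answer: √1657 ≈ 40.706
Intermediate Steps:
c(l) = 40 (c(l) = (6 + 4)*4 = 10*4 = 40)
√(c(3) + 1617) = √(40 + 1617) = √1657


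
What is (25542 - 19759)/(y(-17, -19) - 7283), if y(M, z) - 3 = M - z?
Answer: -5783/7278 ≈ -0.79459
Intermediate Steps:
y(M, z) = 3 + M - z (y(M, z) = 3 + (M - z) = 3 + M - z)
(25542 - 19759)/(y(-17, -19) - 7283) = (25542 - 19759)/((3 - 17 - 1*(-19)) - 7283) = 5783/((3 - 17 + 19) - 7283) = 5783/(5 - 7283) = 5783/(-7278) = 5783*(-1/7278) = -5783/7278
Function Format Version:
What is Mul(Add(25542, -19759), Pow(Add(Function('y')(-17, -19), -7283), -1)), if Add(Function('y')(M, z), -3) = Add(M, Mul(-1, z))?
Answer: Rational(-5783, 7278) ≈ -0.79459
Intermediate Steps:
Function('y')(M, z) = Add(3, M, Mul(-1, z)) (Function('y')(M, z) = Add(3, Add(M, Mul(-1, z))) = Add(3, M, Mul(-1, z)))
Mul(Add(25542, -19759), Pow(Add(Function('y')(-17, -19), -7283), -1)) = Mul(Add(25542, -19759), Pow(Add(Add(3, -17, Mul(-1, -19)), -7283), -1)) = Mul(5783, Pow(Add(Add(3, -17, 19), -7283), -1)) = Mul(5783, Pow(Add(5, -7283), -1)) = Mul(5783, Pow(-7278, -1)) = Mul(5783, Rational(-1, 7278)) = Rational(-5783, 7278)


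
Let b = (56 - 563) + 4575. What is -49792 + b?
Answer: -45724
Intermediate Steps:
b = 4068 (b = -507 + 4575 = 4068)
-49792 + b = -49792 + 4068 = -45724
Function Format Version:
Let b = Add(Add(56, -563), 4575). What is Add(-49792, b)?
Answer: -45724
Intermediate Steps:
b = 4068 (b = Add(-507, 4575) = 4068)
Add(-49792, b) = Add(-49792, 4068) = -45724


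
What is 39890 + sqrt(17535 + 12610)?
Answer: 39890 + sqrt(30145) ≈ 40064.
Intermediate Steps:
39890 + sqrt(17535 + 12610) = 39890 + sqrt(30145)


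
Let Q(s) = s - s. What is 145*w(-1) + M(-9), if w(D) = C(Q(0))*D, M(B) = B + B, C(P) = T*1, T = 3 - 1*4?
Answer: 127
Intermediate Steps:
T = -1 (T = 3 - 4 = -1)
Q(s) = 0
C(P) = -1 (C(P) = -1*1 = -1)
M(B) = 2*B
w(D) = -D
145*w(-1) + M(-9) = 145*(-1*(-1)) + 2*(-9) = 145*1 - 18 = 145 - 18 = 127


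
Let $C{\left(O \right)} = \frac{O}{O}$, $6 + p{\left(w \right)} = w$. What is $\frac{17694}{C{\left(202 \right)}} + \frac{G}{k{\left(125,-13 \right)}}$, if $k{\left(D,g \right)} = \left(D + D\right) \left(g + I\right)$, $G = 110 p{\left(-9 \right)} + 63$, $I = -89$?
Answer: $\frac{150399529}{8500} \approx 17694.0$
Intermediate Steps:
$p{\left(w \right)} = -6 + w$
$G = -1587$ ($G = 110 \left(-6 - 9\right) + 63 = 110 \left(-15\right) + 63 = -1650 + 63 = -1587$)
$C{\left(O \right)} = 1$
$k{\left(D,g \right)} = 2 D \left(-89 + g\right)$ ($k{\left(D,g \right)} = \left(D + D\right) \left(g - 89\right) = 2 D \left(-89 + g\right)$)
$\frac{17694}{C{\left(202 \right)}} + \frac{G}{k{\left(125,-13 \right)}} = \frac{17694}{1} - \frac{1587}{2 \cdot 125 \left(-89 - 13\right)} = 17694 \cdot 1 - \frac{1587}{2 \cdot 125 \left(-102\right)} = 17694 - \frac{1587}{-25500} = 17694 - - \frac{529}{8500} = 17694 + \frac{529}{8500} = \frac{150399529}{8500}$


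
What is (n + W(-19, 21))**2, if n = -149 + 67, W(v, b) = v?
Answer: 10201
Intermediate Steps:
n = -82
(n + W(-19, 21))**2 = (-82 - 19)**2 = (-101)**2 = 10201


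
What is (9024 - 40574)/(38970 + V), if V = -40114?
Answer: 15775/572 ≈ 27.579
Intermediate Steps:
(9024 - 40574)/(38970 + V) = (9024 - 40574)/(38970 - 40114) = -31550/(-1144) = -31550*(-1/1144) = 15775/572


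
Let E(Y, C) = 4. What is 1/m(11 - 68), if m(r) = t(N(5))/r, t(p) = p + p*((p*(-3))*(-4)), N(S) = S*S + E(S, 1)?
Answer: -57/10121 ≈ -0.0056319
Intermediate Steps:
N(S) = 4 + S**2 (N(S) = S*S + 4 = S**2 + 4 = 4 + S**2)
t(p) = p + 12*p**2 (t(p) = p + p*(-3*p*(-4)) = p + p*(12*p) = p + 12*p**2)
m(r) = 10121/r (m(r) = ((4 + 5**2)*(1 + 12*(4 + 5**2)))/r = ((4 + 25)*(1 + 12*(4 + 25)))/r = (29*(1 + 12*29))/r = (29*(1 + 348))/r = (29*349)/r = 10121/r)
1/m(11 - 68) = 1/(10121/(11 - 68)) = 1/(10121/(-57)) = 1/(10121*(-1/57)) = 1/(-10121/57) = -57/10121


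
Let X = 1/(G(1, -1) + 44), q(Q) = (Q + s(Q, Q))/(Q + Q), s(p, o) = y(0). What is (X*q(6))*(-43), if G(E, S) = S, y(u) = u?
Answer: -1/2 ≈ -0.50000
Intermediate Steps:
s(p, o) = 0
q(Q) = 1/2 (q(Q) = (Q + 0)/(Q + Q) = Q/((2*Q)) = Q*(1/(2*Q)) = 1/2)
X = 1/43 (X = 1/(-1 + 44) = 1/43 ≈ 0.023256)
(X*q(6))*(-43) = ((1/43)*(1/2))*(-43) = (1/86)*(-43) = -1/2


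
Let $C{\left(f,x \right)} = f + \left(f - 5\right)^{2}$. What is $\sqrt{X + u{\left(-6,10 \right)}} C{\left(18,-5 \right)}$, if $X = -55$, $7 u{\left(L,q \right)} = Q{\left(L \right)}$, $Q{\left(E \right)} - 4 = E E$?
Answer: $\frac{187 i \sqrt{2415}}{7} \approx 1312.8 i$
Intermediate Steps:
$Q{\left(E \right)} = 4 + E^{2}$ ($Q{\left(E \right)} = 4 + E E = 4 + E^{2}$)
$u{\left(L,q \right)} = \frac{4}{7} + \frac{L^{2}}{7}$ ($u{\left(L,q \right)} = \frac{4 + L^{2}}{7} = \frac{4}{7} + \frac{L^{2}}{7}$)
$C{\left(f,x \right)} = f + \left(-5 + f\right)^{2}$
$\sqrt{X + u{\left(-6,10 \right)}} C{\left(18,-5 \right)} = \sqrt{-55 + \left(\frac{4}{7} + \frac{\left(-6\right)^{2}}{7}\right)} \left(18 + \left(-5 + 18\right)^{2}\right) = \sqrt{-55 + \left(\frac{4}{7} + \frac{1}{7} \cdot 36\right)} \left(18 + 13^{2}\right) = \sqrt{-55 + \left(\frac{4}{7} + \frac{36}{7}\right)} \left(18 + 169\right) = \sqrt{-55 + \frac{40}{7}} \cdot 187 = \sqrt{- \frac{345}{7}} \cdot 187 = \frac{i \sqrt{2415}}{7} \cdot 187 = \frac{187 i \sqrt{2415}}{7}$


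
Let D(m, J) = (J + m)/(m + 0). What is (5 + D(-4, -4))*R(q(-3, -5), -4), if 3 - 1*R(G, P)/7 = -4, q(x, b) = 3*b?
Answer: 343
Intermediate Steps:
D(m, J) = (J + m)/m
R(G, P) = 49 (R(G, P) = 21 - 7*(-4) = 21 + 28 = 49)
(5 + D(-4, -4))*R(q(-3, -5), -4) = (5 + (-4 - 4)/(-4))*49 = (5 - ¼*(-8))*49 = (5 + 2)*49 = 7*49 = 343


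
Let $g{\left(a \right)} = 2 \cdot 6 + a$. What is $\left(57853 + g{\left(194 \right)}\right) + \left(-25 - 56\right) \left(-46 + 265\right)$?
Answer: $40320$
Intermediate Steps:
$g{\left(a \right)} = 12 + a$
$\left(57853 + g{\left(194 \right)}\right) + \left(-25 - 56\right) \left(-46 + 265\right) = \left(57853 + \left(12 + 194\right)\right) + \left(-25 - 56\right) \left(-46 + 265\right) = \left(57853 + 206\right) - 17739 = 58059 - 17739 = 40320$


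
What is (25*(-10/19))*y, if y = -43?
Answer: 10750/19 ≈ 565.79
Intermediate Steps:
(25*(-10/19))*y = (25*(-10/19))*(-43) = -250/19*(-43) = 10750/19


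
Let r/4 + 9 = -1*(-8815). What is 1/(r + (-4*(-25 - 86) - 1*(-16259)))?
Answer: 1/51927 ≈ 1.9258e-5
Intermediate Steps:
r = 35224 (r = -36 + 4*(-1*(-8815)) = -36 + 4*8815 = -36 + 35260 = 35224)
1/(r + (-4*(-25 - 86) - 1*(-16259))) = 1/(35224 + (-4*(-25 - 86) - 1*(-16259))) = 1/(35224 + (-4*(-111) + 16259)) = 1/(35224 + (444 + 16259)) = 1/(35224 + 16703) = 1/51927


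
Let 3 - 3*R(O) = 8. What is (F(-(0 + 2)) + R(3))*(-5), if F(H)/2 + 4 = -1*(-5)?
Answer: -5/3 ≈ -1.6667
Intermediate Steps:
R(O) = -5/3 (R(O) = 1 - ⅓*8 = 1 - 8/3 = -5/3)
F(H) = 2 (F(H) = -8 + 2*(-1*(-5)) = -8 + 2*5 = -8 + 10 = 2)
(F(-(0 + 2)) + R(3))*(-5) = (2 - 5/3)*(-5) = (⅓)*(-5) = -5/3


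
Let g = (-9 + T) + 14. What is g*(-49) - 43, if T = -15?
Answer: 447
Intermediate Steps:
g = -10 (g = (-9 - 15) + 14 = -24 + 14 = -10)
g*(-49) - 43 = -10*(-49) - 43 = 490 - 43 = 447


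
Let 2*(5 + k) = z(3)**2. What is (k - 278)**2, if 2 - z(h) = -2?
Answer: 75625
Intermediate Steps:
z(h) = 4 (z(h) = 2 - 1*(-2) = 2 + 2 = 4)
k = 3 (k = -5 + (1/2)*4**2 = -5 + (1/2)*16 = -5 + 8 = 3)
(k - 278)**2 = (3 - 278)**2 = (-275)**2 = 75625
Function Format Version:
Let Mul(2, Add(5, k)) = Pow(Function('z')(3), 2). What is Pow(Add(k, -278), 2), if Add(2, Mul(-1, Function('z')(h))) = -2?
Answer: 75625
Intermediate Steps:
Function('z')(h) = 4 (Function('z')(h) = Add(2, Mul(-1, -2)) = Add(2, 2) = 4)
k = 3 (k = Add(-5, Mul(Rational(1, 2), Pow(4, 2))) = Add(-5, Mul(Rational(1, 2), 16)) = Add(-5, 8) = 3)
Pow(Add(k, -278), 2) = Pow(Add(3, -278), 2) = Pow(-275, 2) = 75625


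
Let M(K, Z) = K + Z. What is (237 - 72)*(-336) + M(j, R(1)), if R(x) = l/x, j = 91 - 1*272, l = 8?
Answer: -55613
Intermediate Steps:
j = -181 (j = 91 - 272 = -181)
R(x) = 8/x
(237 - 72)*(-336) + M(j, R(1)) = (237 - 72)*(-336) + (-181 + 8/1) = 165*(-336) + (-181 + 8*1) = -55440 + (-181 + 8) = -55440 - 173 = -55613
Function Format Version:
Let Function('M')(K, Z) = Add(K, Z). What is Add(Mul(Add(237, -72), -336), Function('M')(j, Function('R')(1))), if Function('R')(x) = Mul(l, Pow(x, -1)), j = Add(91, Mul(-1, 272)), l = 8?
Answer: -55613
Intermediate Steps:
j = -181 (j = Add(91, -272) = -181)
Function('R')(x) = Mul(8, Pow(x, -1))
Add(Mul(Add(237, -72), -336), Function('M')(j, Function('R')(1))) = Add(Mul(Add(237, -72), -336), Add(-181, Mul(8, Pow(1, -1)))) = Add(Mul(165, -336), Add(-181, Mul(8, 1))) = Add(-55440, Add(-181, 8)) = Add(-55440, -173) = -55613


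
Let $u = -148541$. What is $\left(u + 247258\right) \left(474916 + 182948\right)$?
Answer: $64942360488$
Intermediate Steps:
$\left(u + 247258\right) \left(474916 + 182948\right) = \left(-148541 + 247258\right) \left(474916 + 182948\right) = 98717 \cdot 657864 = 64942360488$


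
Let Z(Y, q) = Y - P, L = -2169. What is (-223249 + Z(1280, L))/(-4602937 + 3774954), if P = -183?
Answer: 221786/827983 ≈ 0.26786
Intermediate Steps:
Z(Y, q) = 183 + Y (Z(Y, q) = Y - 1*(-183) = Y + 183 = 183 + Y)
(-223249 + Z(1280, L))/(-4602937 + 3774954) = (-223249 + (183 + 1280))/(-4602937 + 3774954) = (-223249 + 1463)/(-827983) = -221786*(-1/827983) = 221786/827983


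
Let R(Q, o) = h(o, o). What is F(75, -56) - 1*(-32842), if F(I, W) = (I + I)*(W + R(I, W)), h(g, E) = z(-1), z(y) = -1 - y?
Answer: 24442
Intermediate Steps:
h(g, E) = 0 (h(g, E) = -1 - 1*(-1) = -1 + 1 = 0)
R(Q, o) = 0
F(I, W) = 2*I*W (F(I, W) = (I + I)*(W + 0) = (2*I)*W = 2*I*W)
F(75, -56) - 1*(-32842) = 2*75*(-56) - 1*(-32842) = -8400 + 32842 = 24442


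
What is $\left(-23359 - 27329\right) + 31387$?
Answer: $-19301$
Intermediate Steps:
$\left(-23359 - 27329\right) + 31387 = -50688 + 31387 = -19301$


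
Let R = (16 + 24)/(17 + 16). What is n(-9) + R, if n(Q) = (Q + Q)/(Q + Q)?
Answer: 73/33 ≈ 2.2121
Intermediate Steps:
n(Q) = 1 (n(Q) = (2*Q)/((2*Q)) = (2*Q)*(1/(2*Q)) = 1)
R = 40/33 ≈ 1.2121
n(-9) + R = 1 + 40/33 = 73/33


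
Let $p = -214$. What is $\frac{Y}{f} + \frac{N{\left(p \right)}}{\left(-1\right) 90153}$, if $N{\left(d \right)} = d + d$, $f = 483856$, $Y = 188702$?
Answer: $\frac{8609570887}{21810534984} \approx 0.39474$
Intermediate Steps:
$N{\left(d \right)} = 2 d$
$\frac{Y}{f} + \frac{N{\left(p \right)}}{\left(-1\right) 90153} = \frac{188702}{483856} + \frac{2 \left(-214\right)}{\left(-1\right) 90153} = 188702 \cdot \frac{1}{483856} - \frac{428}{-90153} = \frac{94351}{241928} - - \frac{428}{90153} = \frac{94351}{241928} + \frac{428}{90153} = \frac{8609570887}{21810534984}$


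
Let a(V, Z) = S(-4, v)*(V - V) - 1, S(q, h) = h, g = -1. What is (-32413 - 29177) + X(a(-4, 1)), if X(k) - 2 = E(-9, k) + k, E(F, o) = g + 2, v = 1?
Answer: -61588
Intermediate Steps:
E(F, o) = 1 (E(F, o) = -1 + 2 = 1)
a(V, Z) = -1 (a(V, Z) = 1*(V - V) - 1 = 1*0 - 1 = 0 - 1 = -1)
X(k) = 3 + k (X(k) = 2 + (1 + k) = 3 + k)
(-32413 - 29177) + X(a(-4, 1)) = (-32413 - 29177) + (3 - 1) = -61590 + 2 = -61588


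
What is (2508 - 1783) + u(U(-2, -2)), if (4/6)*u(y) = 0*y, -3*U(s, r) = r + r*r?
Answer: 725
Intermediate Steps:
U(s, r) = -r/3 - r²/3 (U(s, r) = -(r + r*r)/3 = -(r + r²)/3 = -r/3 - r²/3)
u(y) = 0 (u(y) = 3*(0*y)/2 = (3/2)*0 = 0)
(2508 - 1783) + u(U(-2, -2)) = (2508 - 1783) + 0 = 725 + 0 = 725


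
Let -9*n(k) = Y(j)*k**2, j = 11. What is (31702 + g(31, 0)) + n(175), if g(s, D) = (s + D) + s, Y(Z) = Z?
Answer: -50999/9 ≈ -5666.6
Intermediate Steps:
g(s, D) = D + 2*s (g(s, D) = (D + s) + s = D + 2*s)
n(k) = -11*k**2/9
(31702 + g(31, 0)) + n(175) = (31702 + (0 + 2*31)) - 11/9*175**2 = (31702 + (0 + 62)) - 11/9*30625 = (31702 + 62) - 336875/9 = 31764 - 336875/9 = -50999/9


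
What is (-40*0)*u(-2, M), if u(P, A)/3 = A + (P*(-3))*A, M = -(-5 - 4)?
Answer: 0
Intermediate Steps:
M = 9 (M = -1*(-9) = 9)
u(P, A) = 3*A - 9*A*P (u(P, A) = 3*(A + (P*(-3))*A) = 3*(A + (-3*P)*A) = 3*(A - 3*A*P) = 3*A - 9*A*P)
(-40*0)*u(-2, M) = (-40*0)*(3*9*(1 - 3*(-2))) = 0*(3*9*(1 + 6)) = 0*(3*9*7) = 0*189 = 0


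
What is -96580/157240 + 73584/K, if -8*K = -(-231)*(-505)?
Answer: 193562489/43673410 ≈ 4.4320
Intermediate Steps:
K = 116655/8 (K = -(-1)*(-231*(-505))/8 = -(-1)*116655/8 = -1/8*(-116655) = 116655/8 ≈ 14582.)
-96580/157240 + 73584/K = -96580/157240 + 73584/(116655/8) = -96580*1/157240 + 73584*(8/116655) = -4829/7862 + 28032/5555 = 193562489/43673410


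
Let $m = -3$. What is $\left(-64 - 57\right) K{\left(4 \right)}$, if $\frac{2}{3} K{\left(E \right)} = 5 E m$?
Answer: $10890$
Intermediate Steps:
$K{\left(E \right)} = - \frac{45 E}{2}$ ($K{\left(E \right)} = \frac{3 \cdot 5 E \left(-3\right)}{2} = \frac{3 \left(- 15 E\right)}{2} = - \frac{45 E}{2}$)
$\left(-64 - 57\right) K{\left(4 \right)} = \left(-64 - 57\right) \left(\left(- \frac{45}{2}\right) 4\right) = \left(-121\right) \left(-90\right) = 10890$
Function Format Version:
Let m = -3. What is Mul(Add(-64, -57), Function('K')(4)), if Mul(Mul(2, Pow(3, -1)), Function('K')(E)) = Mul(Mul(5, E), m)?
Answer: 10890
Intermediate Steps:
Function('K')(E) = Mul(Rational(-45, 2), E) (Function('K')(E) = Mul(Rational(3, 2), Mul(Mul(5, E), -3)) = Mul(Rational(3, 2), Mul(-15, E)) = Mul(Rational(-45, 2), E))
Mul(Add(-64, -57), Function('K')(4)) = Mul(Add(-64, -57), Mul(Rational(-45, 2), 4)) = Mul(-121, -90) = 10890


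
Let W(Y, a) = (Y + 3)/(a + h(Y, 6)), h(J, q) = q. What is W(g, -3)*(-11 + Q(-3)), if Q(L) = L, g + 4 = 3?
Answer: -28/3 ≈ -9.3333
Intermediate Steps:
g = -1 (g = -4 + 3 = -1)
W(Y, a) = (3 + Y)/(6 + a) (W(Y, a) = (Y + 3)/(a + 6) = (3 + Y)/(6 + a))
W(g, -3)*(-11 + Q(-3)) = ((3 - 1)/(6 - 3))*(-11 - 3) = (2/3)*(-14) = -28/3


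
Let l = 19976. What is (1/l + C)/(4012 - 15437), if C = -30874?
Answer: 616739023/228225800 ≈ 2.7023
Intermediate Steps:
(1/l + C)/(4012 - 15437) = (1/19976 - 30874)/(4012 - 15437) = (1/19976 - 30874)/(-11425) = -616739023/19976*(-1/11425) = 616739023/228225800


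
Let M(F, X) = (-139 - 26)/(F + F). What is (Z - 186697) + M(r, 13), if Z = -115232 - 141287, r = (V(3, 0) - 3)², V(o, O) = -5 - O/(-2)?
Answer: -56731813/128 ≈ -4.4322e+5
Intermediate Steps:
V(o, O) = -5 + O/2 (V(o, O) = -5 - O*(-1)/2 = -5 - (-1)*O/2 = -5 + O/2)
r = 64 (r = ((-5 + (½)*0) - 3)² = ((-5 + 0) - 3)² = (-5 - 3)² = (-8)² = 64)
M(F, X) = -165/(2*F) (M(F, X) = -165*1/(2*F) = -165/(2*F))
Z = -256519
(Z - 186697) + M(r, 13) = (-256519 - 186697) - 165/2/64 = -443216 - 165/2*1/64 = -443216 - 165/128 = -56731813/128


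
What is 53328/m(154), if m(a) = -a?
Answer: -2424/7 ≈ -346.29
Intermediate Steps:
53328/m(154) = 53328/((-1*154)) = 53328/(-154) = 53328*(-1/154) = -2424/7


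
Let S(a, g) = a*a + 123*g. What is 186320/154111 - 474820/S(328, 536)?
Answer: -10211557295/6685026958 ≈ -1.5275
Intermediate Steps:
S(a, g) = a**2 + 123*g
186320/154111 - 474820/S(328, 536) = 186320/154111 - 474820/(328**2 + 123*536) = 186320*(1/154111) - 474820/(107584 + 65928) = 186320/154111 - 474820/173512 = 186320/154111 - 474820*1/173512 = 186320/154111 - 118705/43378 = -10211557295/6685026958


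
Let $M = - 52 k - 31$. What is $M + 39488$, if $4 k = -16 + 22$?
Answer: $39379$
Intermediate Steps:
$k = \frac{3}{2}$ ($k = \frac{-16 + 22}{4} = \frac{1}{4} \cdot 6 = \frac{3}{2} \approx 1.5$)
$M = -109$ ($M = \left(-52\right) \frac{3}{2} - 31 = -78 - 31 = -109$)
$M + 39488 = -109 + 39488 = 39379$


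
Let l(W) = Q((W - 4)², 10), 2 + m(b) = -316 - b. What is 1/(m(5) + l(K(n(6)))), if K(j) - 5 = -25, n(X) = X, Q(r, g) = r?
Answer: 1/253 ≈ 0.0039526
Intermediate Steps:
K(j) = -20 (K(j) = 5 - 25 = -20)
m(b) = -318 - b (m(b) = -2 + (-316 - b) = -318 - b)
l(W) = (-4 + W)² (l(W) = (W - 4)² = (-4 + W)²)
1/(m(5) + l(K(n(6)))) = 1/((-318 - 1*5) + (-4 - 20)²) = 1/((-318 - 5) + (-24)²) = 1/(-323 + 576) = 1/253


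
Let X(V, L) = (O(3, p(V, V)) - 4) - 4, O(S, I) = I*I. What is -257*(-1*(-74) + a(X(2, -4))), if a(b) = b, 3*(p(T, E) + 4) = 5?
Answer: -165251/9 ≈ -18361.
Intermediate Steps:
p(T, E) = -7/3 (p(T, E) = -4 + (⅓)*5 = -4 + 5/3 = -7/3)
O(S, I) = I²
X(V, L) = -23/9 (X(V, L) = ((-7/3)² - 4) - 4 = (49/9 - 4) - 4 = 13/9 - 4 = -23/9)
-257*(-1*(-74) + a(X(2, -4))) = -257*(-1*(-74) - 23/9) = -257*(74 - 23/9) = -257*643/9 = -165251/9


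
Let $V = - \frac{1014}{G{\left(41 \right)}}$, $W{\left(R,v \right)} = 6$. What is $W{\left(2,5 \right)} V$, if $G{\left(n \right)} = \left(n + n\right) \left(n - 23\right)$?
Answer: $- \frac{169}{41} \approx -4.1219$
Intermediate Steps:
$G{\left(n \right)} = 2 n \left(-23 + n\right)$
$V = - \frac{169}{246}$ ($V = - \frac{1014}{2 \cdot 41 \left(-23 + 41\right)} = - \frac{1014}{2 \cdot 41 \cdot 18} = - \frac{1014}{1476} = \left(-1014\right) \frac{1}{1476} = - \frac{169}{246} \approx -0.68699$)
$W{\left(2,5 \right)} V = 6 \left(- \frac{169}{246}\right) = - \frac{169}{41}$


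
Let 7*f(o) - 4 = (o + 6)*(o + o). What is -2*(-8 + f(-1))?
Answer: 124/7 ≈ 17.714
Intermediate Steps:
f(o) = 4/7 + 2*o*(6 + o)/7 (f(o) = 4/7 + ((o + 6)*(o + o))/7 = 4/7 + ((6 + o)*(2*o))/7 = 4/7 + (2*o*(6 + o))/7 = 4/7 + 2*o*(6 + o)/7)
-2*(-8 + f(-1)) = -2*(-8 + (4/7 + (2/7)*(-1)² + (12/7)*(-1))) = -2*(-8 + (4/7 + (2/7)*1 - 12/7)) = -2*(-8 + (4/7 + 2/7 - 12/7)) = -2*(-8 - 6/7) = -2*(-62/7) = 124/7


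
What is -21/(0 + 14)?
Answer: -3/2 ≈ -1.5000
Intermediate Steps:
-21/(0 + 14) = -21/14 = -21*1/14 = -3/2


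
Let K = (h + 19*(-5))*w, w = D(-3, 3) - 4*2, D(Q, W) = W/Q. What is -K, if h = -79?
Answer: -1566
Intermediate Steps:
w = -9 (w = 3/(-3) - 4*2 = 3*(-1/3) - 8 = -1 - 8 = -9)
K = 1566 (K = (-79 + 19*(-5))*(-9) = (-79 - 95)*(-9) = -174*(-9) = 1566)
-K = -1*1566 = -1566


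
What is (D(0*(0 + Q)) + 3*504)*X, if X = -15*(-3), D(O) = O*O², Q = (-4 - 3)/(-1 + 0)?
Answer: 68040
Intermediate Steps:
Q = 7 (Q = -7/(-1) = -7*(-1) = 7)
D(O) = O³
X = 45
(D(0*(0 + Q)) + 3*504)*X = ((0*(0 + 7))³ + 3*504)*45 = ((0*7)³ + 1512)*45 = (0³ + 1512)*45 = (0 + 1512)*45 = 1512*45 = 68040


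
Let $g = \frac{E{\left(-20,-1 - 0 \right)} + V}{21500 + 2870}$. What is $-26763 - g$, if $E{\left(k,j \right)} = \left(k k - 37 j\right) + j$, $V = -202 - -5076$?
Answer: $- \frac{65221962}{2437} \approx -26763.0$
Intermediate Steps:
$V = 4874$ ($V = -202 + 5076 = 4874$)
$E{\left(k,j \right)} = k^{2} - 36 j$ ($E{\left(k,j \right)} = \left(k^{2} - 37 j\right) + j = k^{2} - 36 j$)
$g = \frac{531}{2437}$ ($g = \frac{\left(\left(-20\right)^{2} - 36 \left(-1 - 0\right)\right) + 4874}{21500 + 2870} = \frac{\left(400 - 36 \left(-1 + 0\right)\right) + 4874}{24370} = \left(\left(400 - -36\right) + 4874\right) \frac{1}{24370} = \left(\left(400 + 36\right) + 4874\right) \frac{1}{24370} = \left(436 + 4874\right) \frac{1}{24370} = 5310 \cdot \frac{1}{24370} = \frac{531}{2437} \approx 0.21789$)
$-26763 - g = -26763 - \frac{531}{2437} = - \frac{65221962}{2437}$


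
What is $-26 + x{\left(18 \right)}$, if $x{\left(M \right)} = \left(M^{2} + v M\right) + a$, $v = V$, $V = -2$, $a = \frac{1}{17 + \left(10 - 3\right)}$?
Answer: $\frac{6289}{24} \approx 262.04$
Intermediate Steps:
$a = \frac{1}{24}$ ($a = \frac{1}{17 + 7} = \frac{1}{24} \approx 0.041667$)
$v = -2$
$x{\left(M \right)} = \frac{1}{24} + M^{2} - 2 M$ ($x{\left(M \right)} = \left(M^{2} - 2 M\right) + \frac{1}{24} = \frac{1}{24} + M^{2} - 2 M$)
$-26 + x{\left(18 \right)} = -26 + \left(\frac{1}{24} + 18^{2} - 36\right) = -26 + \left(\frac{1}{24} + 324 - 36\right) = -26 + \frac{6913}{24} = \frac{6289}{24}$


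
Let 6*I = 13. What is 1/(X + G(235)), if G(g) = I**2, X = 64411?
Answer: 36/2318965 ≈ 1.5524e-5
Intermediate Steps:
I = 13/6 (I = (1/6)*13 = 13/6 ≈ 2.1667)
G(g) = 169/36 (G(g) = (13/6)**2 = 169/36)
1/(X + G(235)) = 1/(64411 + 169/36) = 1/(2318965/36) = 36/2318965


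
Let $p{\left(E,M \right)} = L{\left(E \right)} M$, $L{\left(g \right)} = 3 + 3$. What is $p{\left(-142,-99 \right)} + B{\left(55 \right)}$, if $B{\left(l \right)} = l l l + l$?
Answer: $165836$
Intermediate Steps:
$L{\left(g \right)} = 6$
$B{\left(l \right)} = l + l^{3}$ ($B{\left(l \right)} = l l^{2} + l = l^{3} + l = l + l^{3}$)
$p{\left(E,M \right)} = 6 M$
$p{\left(-142,-99 \right)} + B{\left(55 \right)} = 6 \left(-99\right) + \left(55 + 55^{3}\right) = -594 + \left(55 + 166375\right) = -594 + 166430 = 165836$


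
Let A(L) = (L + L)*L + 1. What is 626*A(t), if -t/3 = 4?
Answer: 180914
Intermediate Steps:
t = -12 (t = -3*4 = -12)
A(L) = 1 + 2*L² (A(L) = (2*L)*L + 1 = 2*L² + 1 = 1 + 2*L²)
626*A(t) = 626*(1 + 2*(-12)²) = 626*(1 + 2*144) = 626*(1 + 288) = 626*289 = 180914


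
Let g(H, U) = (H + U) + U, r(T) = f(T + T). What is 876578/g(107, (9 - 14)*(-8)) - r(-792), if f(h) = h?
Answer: 1172786/187 ≈ 6271.6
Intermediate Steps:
r(T) = 2*T (r(T) = T + T = 2*T)
g(H, U) = H + 2*U
876578/g(107, (9 - 14)*(-8)) - r(-792) = 876578/(107 + 2*((9 - 14)*(-8))) - 2*(-792) = 876578/(107 + 2*(-5*(-8))) - 1*(-1584) = 876578/(107 + 2*40) + 1584 = 876578/(107 + 80) + 1584 = 876578/187 + 1584 = 1172786/187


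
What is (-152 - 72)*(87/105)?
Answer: -928/5 ≈ -185.60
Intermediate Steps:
(-152 - 72)*(87/105) = -19488/105 = -224*29/35 = -928/5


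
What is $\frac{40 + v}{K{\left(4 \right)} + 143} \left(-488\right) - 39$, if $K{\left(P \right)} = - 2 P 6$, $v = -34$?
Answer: $- \frac{6633}{95} \approx -69.821$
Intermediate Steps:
$K{\left(P \right)} = - 12 P$
$\frac{40 + v}{K{\left(4 \right)} + 143} \left(-488\right) - 39 = \frac{40 - 34}{\left(-12\right) 4 + 143} \left(-488\right) - 39 = \frac{6}{-48 + 143} \left(-488\right) - 39 = \frac{6}{95} \left(-488\right) - 39 = - \frac{2928}{95} - 39 = - \frac{6633}{95}$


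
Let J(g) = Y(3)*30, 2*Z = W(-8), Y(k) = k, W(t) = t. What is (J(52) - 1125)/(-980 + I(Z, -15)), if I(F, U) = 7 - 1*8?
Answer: 115/109 ≈ 1.0550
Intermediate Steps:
Z = -4 (Z = (½)*(-8) = -4)
J(g) = 90 (J(g) = 3*30 = 90)
I(F, U) = -1 (I(F, U) = 7 - 8 = -1)
(J(52) - 1125)/(-980 + I(Z, -15)) = (90 - 1125)/(-980 - 1) = -1035/(-981) = -1035*(-1/981) = 115/109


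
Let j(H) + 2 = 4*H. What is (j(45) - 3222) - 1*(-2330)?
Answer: -714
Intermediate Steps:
j(H) = -2 + 4*H
(j(45) - 3222) - 1*(-2330) = ((-2 + 4*45) - 3222) - 1*(-2330) = ((-2 + 180) - 3222) + 2330 = (178 - 3222) + 2330 = -3044 + 2330 = -714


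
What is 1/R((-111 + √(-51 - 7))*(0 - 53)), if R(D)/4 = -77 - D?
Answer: -745/17842261 - 53*I*√58/142738088 ≈ -4.1755e-5 - 2.8278e-6*I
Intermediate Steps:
R(D) = -308 - 4*D (R(D) = 4*(-77 - D) = -308 - 4*D)
1/R((-111 + √(-51 - 7))*(0 - 53)) = 1/(-308 - 4*(-111 + √(-51 - 7))*(0 - 53)) = 1/(-308 - 4*(-111 + √(-58))*(-53)) = 1/(-308 - 4*(-111 + I*√58)*(-53)) = 1/(-308 - 4*(5883 - 53*I*√58)) = 1/(-308 + (-23532 + 212*I*√58)) = 1/(-23840 + 212*I*√58)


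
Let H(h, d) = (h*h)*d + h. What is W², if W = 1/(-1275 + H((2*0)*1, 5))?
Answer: 1/1625625 ≈ 6.1515e-7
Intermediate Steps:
H(h, d) = h + d*h² (H(h, d) = h²*d + h = d*h² + h = h + d*h²)
W = -1/1275 (W = 1/(-1275 + ((2*0)*1)*(1 + 5*((2*0)*1))) = 1/(-1275 + (0*1)*(1 + 5*(0*1))) = 1/(-1275 + 0*(1 + 5*0)) = 1/(-1275 + 0*(1 + 0)) = 1/(-1275 + 0*1) = 1/(-1275 + 0) = 1/(-1275) = -1/1275 ≈ -0.00078431)
W² = (-1/1275)² = 1/1625625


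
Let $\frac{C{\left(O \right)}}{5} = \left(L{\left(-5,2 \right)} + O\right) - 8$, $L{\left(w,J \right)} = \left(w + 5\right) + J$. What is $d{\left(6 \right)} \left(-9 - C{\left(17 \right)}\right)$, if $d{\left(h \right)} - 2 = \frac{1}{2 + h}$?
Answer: $-136$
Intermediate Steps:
$L{\left(w,J \right)} = 5 + J + w$ ($L{\left(w,J \right)} = \left(5 + w\right) + J = 5 + J + w$)
$d{\left(h \right)} = 2 + \frac{1}{2 + h}$
$C{\left(O \right)} = -30 + 5 O$ ($C{\left(O \right)} = 5 \left(\left(\left(5 + 2 - 5\right) + O\right) - 8\right) = 5 \left(\left(2 + O\right) - 8\right) = 5 \left(-6 + O\right) = -30 + 5 O$)
$d{\left(6 \right)} \left(-9 - C{\left(17 \right)}\right) = \frac{5 + 2 \cdot 6}{2 + 6} \left(-9 - \left(-30 + 5 \cdot 17\right)\right) = \frac{5 + 12}{8} \left(-9 - \left(-30 + 85\right)\right) = \frac{1}{8} \cdot 17 \left(-9 - 55\right) = \frac{17 \left(-9 - 55\right)}{8} = \frac{17}{8} \left(-64\right) = -136$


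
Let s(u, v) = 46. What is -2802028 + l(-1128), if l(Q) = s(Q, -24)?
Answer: -2801982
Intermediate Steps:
l(Q) = 46
-2802028 + l(-1128) = -2802028 + 46 = -2801982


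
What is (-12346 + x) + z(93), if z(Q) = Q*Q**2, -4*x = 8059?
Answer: 3159985/4 ≈ 7.9000e+5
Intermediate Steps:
x = -8059/4 (x = -1/4*8059 = -8059/4 ≈ -2014.8)
z(Q) = Q**3
(-12346 + x) + z(93) = (-12346 - 8059/4) + 93**3 = -57443/4 + 804357 = 3159985/4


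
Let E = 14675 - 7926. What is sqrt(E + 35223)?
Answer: 2*sqrt(10493) ≈ 204.87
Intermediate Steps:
E = 6749
sqrt(E + 35223) = sqrt(6749 + 35223) = sqrt(41972) = 2*sqrt(10493)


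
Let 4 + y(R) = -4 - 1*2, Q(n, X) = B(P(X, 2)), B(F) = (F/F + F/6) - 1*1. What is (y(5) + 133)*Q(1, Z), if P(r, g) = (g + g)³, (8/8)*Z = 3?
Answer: 1312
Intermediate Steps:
Z = 3
P(r, g) = 8*g³ (P(r, g) = (2*g)³ = 8*g³)
B(F) = F/6 (B(F) = (1 + F*(⅙)) - 1 = (1 + F/6) - 1 = F/6)
Q(n, X) = 32/3 (Q(n, X) = (8*2³)/6 = (8*8)/6 = (⅙)*64 = 32/3)
y(R) = -10 (y(R) = -4 + (-4 - 1*2) = -4 + (-4 - 2) = -4 - 6 = -10)
(y(5) + 133)*Q(1, Z) = (-10 + 133)*(32/3) = 123*(32/3) = 1312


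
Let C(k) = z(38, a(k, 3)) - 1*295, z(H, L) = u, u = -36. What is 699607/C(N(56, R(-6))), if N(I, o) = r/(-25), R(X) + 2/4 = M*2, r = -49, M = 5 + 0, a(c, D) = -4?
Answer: -699607/331 ≈ -2113.6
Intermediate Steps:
M = 5
z(H, L) = -36
R(X) = 19/2 (R(X) = -½ + 5*2 = -½ + 10 = 19/2)
N(I, o) = 49/25 (N(I, o) = -49/(-25) = -49*(-1/25) = 49/25)
C(k) = -331 (C(k) = -36 - 1*295 = -36 - 295 = -331)
699607/C(N(56, R(-6))) = 699607/(-331) = 699607*(-1/331) = -699607/331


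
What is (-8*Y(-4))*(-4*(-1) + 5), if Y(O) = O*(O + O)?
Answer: -2304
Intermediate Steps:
Y(O) = 2*O² (Y(O) = O*(2*O) = 2*O²)
(-8*Y(-4))*(-4*(-1) + 5) = (-16*(-4)²)*(-4*(-1) + 5) = (-16*16)*(4 + 5) = -8*32*9 = -256*9 = -2304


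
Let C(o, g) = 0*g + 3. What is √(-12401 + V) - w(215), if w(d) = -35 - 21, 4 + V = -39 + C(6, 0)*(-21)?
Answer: 56 + I*√12507 ≈ 56.0 + 111.83*I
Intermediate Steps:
C(o, g) = 3 (C(o, g) = 0 + 3 = 3)
V = -106 (V = -4 + (-39 + 3*(-21)) = -4 + (-39 - 63) = -4 - 102 = -106)
w(d) = -56
√(-12401 + V) - w(215) = √(-12401 - 106) - 1*(-56) = √(-12507) + 56 = I*√12507 + 56 = 56 + I*√12507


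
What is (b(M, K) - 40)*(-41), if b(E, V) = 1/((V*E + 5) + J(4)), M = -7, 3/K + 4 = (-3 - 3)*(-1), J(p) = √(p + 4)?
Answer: 146862/89 + 328*√2/89 ≈ 1655.3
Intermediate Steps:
J(p) = √(4 + p)
K = 3/2 (K = 3/(-4 + (-3 - 3)*(-1)) = 3/(-4 - 6*(-1)) = 3/(-4 + 6) = 3/2 ≈ 1.5000)
b(E, V) = 1/(5 + 2*√2 + E*V) (b(E, V) = 1/((V*E + 5) + √(4 + 4)) = 1/((E*V + 5) + √8) = 1/((5 + E*V) + 2*√2) = 1/(5 + 2*√2 + E*V))
(b(M, K) - 40)*(-41) = (1/(5 + 2*√2 - 7*3/2) - 40)*(-41) = (1/(5 + 2*√2 - 21/2) - 40)*(-41) = (1/(-11/2 + 2*√2) - 40)*(-41) = (-40 + 1/(-11/2 + 2*√2))*(-41) = 1640 - 41/(-11/2 + 2*√2)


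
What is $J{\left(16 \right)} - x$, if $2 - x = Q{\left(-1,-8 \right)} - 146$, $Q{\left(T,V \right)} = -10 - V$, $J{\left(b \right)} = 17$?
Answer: $-133$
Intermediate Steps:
$x = 150$ ($x = 2 - \left(\left(-10 - -8\right) - 146\right) = 2 - \left(\left(-10 + 8\right) - 146\right) = 2 - \left(-2 - 146\right) = 2 - -148 = 2 + 148 = 150$)
$J{\left(16 \right)} - x = 17 - 150 = -133$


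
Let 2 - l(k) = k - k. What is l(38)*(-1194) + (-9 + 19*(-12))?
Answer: -2625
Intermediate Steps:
l(k) = 2 (l(k) = 2 - (k - k) = 2 - 1*0 = 2 + 0 = 2)
l(38)*(-1194) + (-9 + 19*(-12)) = 2*(-1194) + (-9 + 19*(-12)) = -2388 + (-9 - 228) = -2388 - 237 = -2625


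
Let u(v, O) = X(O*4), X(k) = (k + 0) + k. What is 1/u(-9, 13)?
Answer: 1/104 ≈ 0.0096154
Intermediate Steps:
X(k) = 2*k (X(k) = k + k = 2*k)
u(v, O) = 8*O (u(v, O) = 2*(O*4) = 2*(4*O) = 8*O)
1/u(-9, 13) = 1/(8*13) = 1/104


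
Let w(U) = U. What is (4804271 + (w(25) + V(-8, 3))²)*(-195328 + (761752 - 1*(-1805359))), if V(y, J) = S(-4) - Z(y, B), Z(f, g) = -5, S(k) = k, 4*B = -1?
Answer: 11396291610501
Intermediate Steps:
B = -¼ (B = (¼)*(-1) = -¼ ≈ -0.25000)
V(y, J) = 1 (V(y, J) = -4 - 1*(-5) = -4 + 5 = 1)
(4804271 + (w(25) + V(-8, 3))²)*(-195328 + (761752 - 1*(-1805359))) = (4804271 + (25 + 1)²)*(-195328 + (761752 - 1*(-1805359))) = (4804271 + 26²)*(-195328 + (761752 + 1805359)) = (4804271 + 676)*(-195328 + 2567111) = 4804947*2371783 = 11396291610501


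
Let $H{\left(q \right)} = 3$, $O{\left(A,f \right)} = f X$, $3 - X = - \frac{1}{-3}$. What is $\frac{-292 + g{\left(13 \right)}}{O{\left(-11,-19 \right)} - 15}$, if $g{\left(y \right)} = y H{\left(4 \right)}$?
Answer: $\frac{759}{197} \approx 3.8528$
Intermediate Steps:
$X = \frac{8}{3}$ ($X = 3 - - \frac{1}{-3} = 3 - \left(-1\right) \left(- \frac{1}{3}\right) = 3 - \frac{1}{3} = \frac{8}{3} \approx 2.6667$)
$O{\left(A,f \right)} = \frac{8 f}{3}$ ($O{\left(A,f \right)} = f \frac{8}{3} = \frac{8 f}{3}$)
$g{\left(y \right)} = 3 y$ ($g{\left(y \right)} = y 3 = 3 y$)
$\frac{-292 + g{\left(13 \right)}}{O{\left(-11,-19 \right)} - 15} = \frac{-292 + 3 \cdot 13}{\frac{8}{3} \left(-19\right) - 15} = \frac{-292 + 39}{- \frac{152}{3} + \left(-108 + 93\right)} = - \frac{253}{- \frac{152}{3} - 15} = - \frac{253}{- \frac{197}{3}} = \left(-253\right) \left(- \frac{3}{197}\right) = \frac{759}{197}$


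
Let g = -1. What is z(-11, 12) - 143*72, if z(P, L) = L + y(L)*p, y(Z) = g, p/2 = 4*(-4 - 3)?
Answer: -10228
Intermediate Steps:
p = -56 (p = 2*(4*(-4 - 3)) = 2*(4*(-7)) = 2*(-28) = -56)
y(Z) = -1
z(P, L) = 56 + L (z(P, L) = L - 1*(-56) = L + 56 = 56 + L)
z(-11, 12) - 143*72 = (56 + 12) - 143*72 = 68 - 10296 = -10228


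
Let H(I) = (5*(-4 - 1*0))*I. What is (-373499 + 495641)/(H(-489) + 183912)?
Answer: 20357/32282 ≈ 0.63060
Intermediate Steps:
H(I) = -20*I (H(I) = (5*(-4 + 0))*I = (5*(-4))*I = -20*I)
(-373499 + 495641)/(H(-489) + 183912) = (-373499 + 495641)/(-20*(-489) + 183912) = 122142/(9780 + 183912) = 122142/193692 = 122142*(1/193692) = 20357/32282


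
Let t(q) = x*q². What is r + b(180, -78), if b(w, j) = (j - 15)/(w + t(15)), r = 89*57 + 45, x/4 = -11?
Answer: 16582351/3240 ≈ 5118.0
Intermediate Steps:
x = -44 (x = 4*(-11) = -44)
r = 5118 (r = 5073 + 45 = 5118)
t(q) = -44*q²
b(w, j) = (-15 + j)/(-9900 + w) (b(w, j) = (j - 15)/(w - 44*15²) = (-15 + j)/(w - 44*225) = (-15 + j)/(w - 9900) = (-15 + j)/(-9900 + w))
r + b(180, -78) = 5118 + (-15 - 78)/(-9900 + 180) = 5118 - 93/(-9720) = 5118 - 1/9720*(-93) = 5118 + 31/3240 = 16582351/3240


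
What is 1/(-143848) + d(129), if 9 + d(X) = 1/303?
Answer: -392129951/43585944 ≈ -8.9967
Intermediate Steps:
d(X) = -2726/303 (d(X) = -9 + 1/303 = -2726/303)
1/(-143848) + d(129) = 1/(-143848) - 2726/303 = -1/143848 - 2726/303 = -392129951/43585944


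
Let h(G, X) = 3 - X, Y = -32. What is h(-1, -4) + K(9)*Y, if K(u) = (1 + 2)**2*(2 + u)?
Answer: -3161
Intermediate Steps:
K(u) = 18 + 9*u (K(u) = 3**2*(2 + u) = 9*(2 + u) = 18 + 9*u)
h(-1, -4) + K(9)*Y = (3 - 1*(-4)) + (18 + 9*9)*(-32) = (3 + 4) + (18 + 81)*(-32) = 7 + 99*(-32) = 7 - 3168 = -3161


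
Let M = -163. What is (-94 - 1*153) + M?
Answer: -410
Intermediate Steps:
(-94 - 1*153) + M = (-94 - 1*153) - 163 = (-94 - 153) - 163 = -247 - 163 = -410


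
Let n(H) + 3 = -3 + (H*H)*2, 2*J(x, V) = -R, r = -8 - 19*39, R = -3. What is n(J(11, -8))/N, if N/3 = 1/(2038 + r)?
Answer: -1289/2 ≈ -644.50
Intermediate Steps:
r = -749 (r = -8 - 741 = -749)
N = 3/1289 (N = 3/(2038 - 749) = 3/1289 ≈ 0.0023274)
J(x, V) = 3/2 (J(x, V) = (-1*(-3))/2 = (½)*3 = 3/2)
n(H) = -6 + 2*H² (n(H) = -3 + (-3 + (H*H)*2) = -3 + (-3 + H²*2) = -3 + (-3 + 2*H²) = -6 + 2*H²)
n(J(11, -8))/N = (-6 + 2*(3/2)²)/(3/1289) = (-6 + 2*(9/4))*(1289/3) = (-6 + 9/2)*(1289/3) = -3/2*1289/3 = -1289/2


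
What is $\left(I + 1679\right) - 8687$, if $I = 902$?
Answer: $-6106$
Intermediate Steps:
$\left(I + 1679\right) - 8687 = \left(902 + 1679\right) - 8687 = 2581 - 8687 = -6106$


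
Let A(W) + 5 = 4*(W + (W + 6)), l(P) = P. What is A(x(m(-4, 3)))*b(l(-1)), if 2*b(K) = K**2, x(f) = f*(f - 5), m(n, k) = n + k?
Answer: 67/2 ≈ 33.500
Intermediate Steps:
m(n, k) = k + n
x(f) = f*(-5 + f)
A(W) = 19 + 8*W (A(W) = -5 + 4*(W + (W + 6)) = -5 + 4*(W + (6 + W)) = -5 + 4*(6 + 2*W) = -5 + (24 + 8*W) = 19 + 8*W)
b(K) = K**2/2
A(x(m(-4, 3)))*b(l(-1)) = (19 + 8*((3 - 4)*(-5 + (3 - 4))))*((1/2)*(-1)**2) = (19 + 8*(-(-5 - 1)))*((1/2)*1) = (19 + 8*(-1*(-6)))*(1/2) = (19 + 8*6)*(1/2) = (19 + 48)*(1/2) = 67*(1/2) = 67/2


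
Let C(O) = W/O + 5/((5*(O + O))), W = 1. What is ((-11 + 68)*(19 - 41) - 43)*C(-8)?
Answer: 3891/16 ≈ 243.19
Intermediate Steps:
C(O) = 3/(2*O) (C(O) = 1/O + 5/((5*(O + O))) = 1/O + 5/((5*(2*O))) = 1/O + 5/((10*O)) = 1/O + 5*(1/(10*O)) = 1/O + 1/(2*O) = 3/(2*O))
((-11 + 68)*(19 - 41) - 43)*C(-8) = ((-11 + 68)*(19 - 41) - 43)*((3/2)/(-8)) = (57*(-22) - 43)*((3/2)*(-⅛)) = (-1254 - 43)*(-3/16) = -1297*(-3/16) = 3891/16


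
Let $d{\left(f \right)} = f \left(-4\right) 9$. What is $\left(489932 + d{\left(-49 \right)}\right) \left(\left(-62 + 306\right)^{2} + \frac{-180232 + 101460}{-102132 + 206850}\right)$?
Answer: $\frac{1532717740060448}{52359} \approx 2.9273 \cdot 10^{10}$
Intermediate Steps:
$d{\left(f \right)} = - 36 f$ ($d{\left(f \right)} = - 4 f 9 = - 36 f$)
$\left(489932 + d{\left(-49 \right)}\right) \left(\left(-62 + 306\right)^{2} + \frac{-180232 + 101460}{-102132 + 206850}\right) = \left(489932 - -1764\right) \left(\left(-62 + 306\right)^{2} + \frac{-180232 + 101460}{-102132 + 206850}\right) = \left(489932 + 1764\right) \left(244^{2} - \frac{78772}{104718}\right) = 491696 \left(59536 - \frac{39386}{52359}\right) = 491696 \cdot \frac{3117206038}{52359} = \frac{1532717740060448}{52359}$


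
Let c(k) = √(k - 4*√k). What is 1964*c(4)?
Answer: 3928*I ≈ 3928.0*I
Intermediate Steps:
1964*c(4) = 1964*√(4 - 4*√4) = 1964*√(4 - 4*2) = 1964*√(4 - 8) = 1964*√(-4) = 1964*(2*I) = 3928*I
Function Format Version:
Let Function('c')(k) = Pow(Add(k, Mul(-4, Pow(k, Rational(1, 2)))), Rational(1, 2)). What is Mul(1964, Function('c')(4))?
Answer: Mul(3928, I) ≈ Mul(3928.0, I)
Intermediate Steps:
Mul(1964, Function('c')(4)) = Mul(1964, Pow(Add(4, Mul(-4, Pow(4, Rational(1, 2)))), Rational(1, 2))) = Mul(1964, Pow(Add(4, Mul(-4, 2)), Rational(1, 2))) = Mul(1964, Pow(Add(4, -8), Rational(1, 2))) = Mul(1964, Pow(-4, Rational(1, 2))) = Mul(1964, Mul(2, I)) = Mul(3928, I)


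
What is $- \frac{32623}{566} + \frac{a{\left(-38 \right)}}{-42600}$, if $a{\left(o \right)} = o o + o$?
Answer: $- \frac{347633899}{6027900} \approx -57.671$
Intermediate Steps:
$a{\left(o \right)} = o + o^{2}$ ($a{\left(o \right)} = o^{2} + o = o + o^{2}$)
$- \frac{32623}{566} + \frac{a{\left(-38 \right)}}{-42600} = - \frac{32623}{566} + \frac{\left(-38\right) \left(1 - 38\right)}{-42600} = \left(-32623\right) \frac{1}{566} + \left(-38\right) \left(-37\right) \left(- \frac{1}{42600}\right) = - \frac{32623}{566} + 1406 \left(- \frac{1}{42600}\right) = - \frac{32623}{566} - \frac{703}{21300} = - \frac{347633899}{6027900}$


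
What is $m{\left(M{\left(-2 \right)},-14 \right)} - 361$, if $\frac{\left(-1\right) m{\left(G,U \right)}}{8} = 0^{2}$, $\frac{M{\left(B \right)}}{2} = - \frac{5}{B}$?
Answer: $-361$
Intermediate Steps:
$M{\left(B \right)} = - \frac{10}{B}$ ($M{\left(B \right)} = 2 \left(- \frac{5}{B}\right) = - \frac{10}{B}$)
$m{\left(G,U \right)} = 0$ ($m{\left(G,U \right)} = - 8 \cdot 0^{2} = \left(-8\right) 0 = 0$)
$m{\left(M{\left(-2 \right)},-14 \right)} - 361 = 0 - 361 = -361$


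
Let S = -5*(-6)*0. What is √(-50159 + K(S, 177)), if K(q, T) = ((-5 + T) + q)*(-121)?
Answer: I*√70971 ≈ 266.4*I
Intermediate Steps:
S = 0 (S = 30*0 = 0)
K(q, T) = 605 - 121*T - 121*q (K(q, T) = (-5 + T + q)*(-121) = 605 - 121*T - 121*q)
√(-50159 + K(S, 177)) = √(-50159 + (605 - 121*177 - 121*0)) = √(-50159 + (605 - 21417 + 0)) = √(-50159 - 20812) = √(-70971) = I*√70971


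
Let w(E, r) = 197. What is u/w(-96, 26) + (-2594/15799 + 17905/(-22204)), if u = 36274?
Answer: 29643749671/161844956 ≈ 183.16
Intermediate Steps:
u/w(-96, 26) + (-2594/15799 + 17905/(-22204)) = 36274/197 + (-2594/15799 + 17905/(-22204)) = 36274*(1/197) + (-2594*1/15799 + 17905*(-1/22204)) = 36274/197 + (-2594/15799 - 17905/22204) = 36274/197 - 797373/821548 = 29643749671/161844956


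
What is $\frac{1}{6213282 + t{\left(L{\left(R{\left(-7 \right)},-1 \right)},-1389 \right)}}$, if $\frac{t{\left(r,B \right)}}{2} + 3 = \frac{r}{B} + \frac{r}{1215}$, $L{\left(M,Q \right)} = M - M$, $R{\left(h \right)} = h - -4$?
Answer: $\frac{1}{6213276} \approx 1.6095 \cdot 10^{-7}$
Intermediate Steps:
$R{\left(h \right)} = 4 + h$ ($R{\left(h \right)} = h + 4 = 4 + h$)
$L{\left(M,Q \right)} = 0$
$t{\left(r,B \right)} = -6 + \frac{2 r}{1215} + \frac{2 r}{B}$ ($t{\left(r,B \right)} = -6 + 2 \left(\frac{r}{B} + \frac{r}{1215}\right) = -6 + 2 \left(\frac{r}{1215} + \frac{r}{B}\right) = -6 + \left(\frac{2 r}{1215} + \frac{2 r}{B}\right) = -6 + \frac{2 r}{1215} + \frac{2 r}{B}$)
$\frac{1}{6213282 + t{\left(L{\left(R{\left(-7 \right)},-1 \right)},-1389 \right)}} = \frac{1}{6213282 + \left(-6 + \frac{2}{1215} \cdot 0 + 2 \cdot 0 \frac{1}{-1389}\right)} = \frac{1}{6213282 + \left(-6 + 0 + 2 \cdot 0 \left(- \frac{1}{1389}\right)\right)} = \frac{1}{6213282 + \left(-6 + 0 + 0\right)} = \frac{1}{6213282 - 6} = \frac{1}{6213276}$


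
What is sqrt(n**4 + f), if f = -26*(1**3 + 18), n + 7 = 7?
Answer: I*sqrt(494) ≈ 22.226*I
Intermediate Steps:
n = 0 (n = -7 + 7 = 0)
f = -494 (f = -26*(1 + 18) = -26*19 = -494)
sqrt(n**4 + f) = sqrt(0**4 - 494) = sqrt(0 - 494) = sqrt(-494) = I*sqrt(494)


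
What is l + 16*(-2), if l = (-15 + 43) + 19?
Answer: 15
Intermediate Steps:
l = 47 (l = 28 + 19 = 47)
l + 16*(-2) = 47 + 16*(-2) = 47 - 32 = 15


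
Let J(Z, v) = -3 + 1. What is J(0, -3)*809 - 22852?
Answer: -24470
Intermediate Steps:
J(Z, v) = -2
J(0, -3)*809 - 22852 = -2*809 - 22852 = -1618 - 22852 = -24470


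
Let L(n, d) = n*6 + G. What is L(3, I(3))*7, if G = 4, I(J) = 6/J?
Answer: 154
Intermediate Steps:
L(n, d) = 4 + 6*n (L(n, d) = n*6 + 4 = 6*n + 4 = 4 + 6*n)
L(3, I(3))*7 = (4 + 6*3)*7 = (4 + 18)*7 = 22*7 = 154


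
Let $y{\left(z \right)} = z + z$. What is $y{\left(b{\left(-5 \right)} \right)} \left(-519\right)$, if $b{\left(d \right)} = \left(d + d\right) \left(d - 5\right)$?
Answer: $-103800$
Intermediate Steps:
$b{\left(d \right)} = 2 d \left(-5 + d\right)$
$y{\left(z \right)} = 2 z$
$y{\left(b{\left(-5 \right)} \right)} \left(-519\right) = 2 \cdot 2 \left(-5\right) \left(-5 - 5\right) \left(-519\right) = 2 \cdot 2 \left(-5\right) \left(-10\right) \left(-519\right) = 2 \cdot 100 \left(-519\right) = 200 \left(-519\right) = -103800$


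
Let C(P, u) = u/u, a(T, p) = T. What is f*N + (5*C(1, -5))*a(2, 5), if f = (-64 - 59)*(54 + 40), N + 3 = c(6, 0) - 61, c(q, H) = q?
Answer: 670606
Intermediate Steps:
C(P, u) = 1
N = -58 (N = -3 + (6 - 61) = -3 - 55 = -58)
f = -11562 (f = -123*94 = -11562)
f*N + (5*C(1, -5))*a(2, 5) = -11562*(-58) + (5*1)*2 = 670596 + 5*2 = 670596 + 10 = 670606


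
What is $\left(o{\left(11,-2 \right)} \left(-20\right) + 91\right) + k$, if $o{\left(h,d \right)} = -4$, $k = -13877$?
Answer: $-13706$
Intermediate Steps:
$\left(o{\left(11,-2 \right)} \left(-20\right) + 91\right) + k = \left(\left(-4\right) \left(-20\right) + 91\right) - 13877 = \left(80 + 91\right) - 13877 = 171 - 13877 = -13706$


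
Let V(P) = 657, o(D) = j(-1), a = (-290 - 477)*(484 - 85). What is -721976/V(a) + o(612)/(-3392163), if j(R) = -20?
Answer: -272117806772/247627899 ≈ -1098.9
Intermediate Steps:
a = -306033 (a = -767*399 = -306033)
o(D) = -20
-721976/V(a) + o(612)/(-3392163) = -721976/657 - 20/(-3392163) = -721976*1/657 - 20*(-1/3392163) = -721976/657 + 20/3392163 = -272117806772/247627899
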